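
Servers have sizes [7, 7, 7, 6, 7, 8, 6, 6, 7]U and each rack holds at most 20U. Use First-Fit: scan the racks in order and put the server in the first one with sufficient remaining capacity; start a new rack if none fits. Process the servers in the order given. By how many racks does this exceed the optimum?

0

First-Fit: [7,7,6] [7,7,6] [8,6] [7] → 4 racks.
Total size 61U; any packing needs at least ⌈61/20⌉ = 4 racks.
So 4 is already optimal.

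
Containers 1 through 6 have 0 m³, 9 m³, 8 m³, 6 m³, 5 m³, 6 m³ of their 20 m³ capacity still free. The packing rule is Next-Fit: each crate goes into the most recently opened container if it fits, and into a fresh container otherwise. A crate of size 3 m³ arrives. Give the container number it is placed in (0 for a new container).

6

Next-Fit only looks at container 6, which has 6 m³ free.
3 m³ fits there.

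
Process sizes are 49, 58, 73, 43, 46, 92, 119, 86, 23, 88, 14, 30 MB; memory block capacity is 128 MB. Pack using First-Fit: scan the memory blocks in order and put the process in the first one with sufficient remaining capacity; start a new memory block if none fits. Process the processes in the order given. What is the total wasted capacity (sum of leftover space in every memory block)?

175

memory block 1: place 49 MB, 79 MB left
memory block 1: place 58 MB, 21 MB left
memory block 2: place 73 MB, 55 MB left
memory block 2: place 43 MB, 12 MB left
memory block 3: place 46 MB, 82 MB left
memory block 4: place 92 MB, 36 MB left
memory block 5: place 119 MB, 9 MB left
memory block 6: place 86 MB, 42 MB left
memory block 3: place 23 MB, 59 MB left
memory block 7: place 88 MB, 40 MB left
memory block 1: place 14 MB, 7 MB left
memory block 3: place 30 MB, 29 MB left
7 memory blocks × 128 MB = 896 MB; used 721 MB; unused 175 MB.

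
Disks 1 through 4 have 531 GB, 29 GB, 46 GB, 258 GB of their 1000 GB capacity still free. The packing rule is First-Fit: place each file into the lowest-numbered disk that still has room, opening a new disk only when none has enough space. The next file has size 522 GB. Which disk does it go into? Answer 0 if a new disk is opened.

Disks with room: disk 1 (531 GB).
The first with room is disk 1.

1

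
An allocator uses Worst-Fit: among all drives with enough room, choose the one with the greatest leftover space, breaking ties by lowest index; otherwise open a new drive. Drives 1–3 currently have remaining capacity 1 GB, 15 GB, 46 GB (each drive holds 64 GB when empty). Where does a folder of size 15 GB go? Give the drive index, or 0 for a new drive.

3

Drives with room: drive 2 (15 GB), drive 3 (46 GB).
Most room is drive 3 with 46 GB free.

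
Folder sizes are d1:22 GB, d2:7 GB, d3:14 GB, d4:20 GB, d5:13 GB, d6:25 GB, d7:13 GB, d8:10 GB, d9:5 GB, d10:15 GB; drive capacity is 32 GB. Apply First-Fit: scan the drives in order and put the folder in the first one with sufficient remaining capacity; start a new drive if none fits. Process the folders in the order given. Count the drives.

drive 1: place d1 (22 GB), 10 GB left
drive 1: place d2 (7 GB), 3 GB left
drive 2: place d3 (14 GB), 18 GB left
drive 3: place d4 (20 GB), 12 GB left
drive 2: place d5 (13 GB), 5 GB left
drive 4: place d6 (25 GB), 7 GB left
drive 5: place d7 (13 GB), 19 GB left
drive 3: place d8 (10 GB), 2 GB left
drive 2: place d9 (5 GB), 0 GB left
drive 5: place d10 (15 GB), 4 GB left
Final drives: [22,7] [14,13,5] [20,10] [25] [13,15].

5 drives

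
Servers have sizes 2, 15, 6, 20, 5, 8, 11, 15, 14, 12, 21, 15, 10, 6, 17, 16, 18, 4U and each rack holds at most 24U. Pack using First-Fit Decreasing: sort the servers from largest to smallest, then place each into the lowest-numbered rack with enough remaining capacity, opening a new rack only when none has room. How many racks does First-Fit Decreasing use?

Sorted descending: 21, 20, 18, 17, 16, 15, 15, 15, 14, 12, 11, 10, 8, 6, 6, 5, 4, 2.
Put 21U in rack 1; 3U remain.
Put 20U in rack 2; 4U remain.
Put 18U in rack 3; 6U remain.
Put 17U in rack 4; 7U remain.
Put 16U in rack 5; 8U remain.
Put 15U in rack 6; 9U remain.
Put 15U in rack 7; 9U remain.
Put 15U in rack 8; 9U remain.
Put 14U in rack 9; 10U remain.
Put 12U in rack 10; 12U remain.
Put 11U in rack 10; 1U remain.
Put 10U in rack 9; 0U remain.
Put 8U in rack 5; 0U remain.
Put 6U in rack 3; 0U remain.
Put 6U in rack 4; 1U remain.
Put 5U in rack 6; 4U remain.
Put 4U in rack 2; 0U remain.
Put 2U in rack 1; 1U remain.
Final racks: [21,2] [20,4] [18,6] [17,6] [16,8] [15,5] [15] [15] [14,10] [12,11].

10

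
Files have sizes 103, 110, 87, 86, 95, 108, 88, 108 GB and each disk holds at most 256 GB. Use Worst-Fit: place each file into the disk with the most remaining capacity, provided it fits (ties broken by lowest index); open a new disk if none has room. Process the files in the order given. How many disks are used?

103 GB → disk 1 (remaining 153 GB)
110 GB → disk 1 (remaining 43 GB)
87 GB → disk 2 (remaining 169 GB)
86 GB → disk 2 (remaining 83 GB)
95 GB → disk 3 (remaining 161 GB)
108 GB → disk 3 (remaining 53 GB)
88 GB → disk 4 (remaining 168 GB)
108 GB → disk 4 (remaining 60 GB)

4 disks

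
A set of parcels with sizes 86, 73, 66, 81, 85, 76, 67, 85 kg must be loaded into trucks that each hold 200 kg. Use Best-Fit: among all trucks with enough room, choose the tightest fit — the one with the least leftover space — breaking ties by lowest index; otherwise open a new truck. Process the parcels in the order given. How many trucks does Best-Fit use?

truck 1: place 86 kg, 114 kg left
truck 1: place 73 kg, 41 kg left
truck 2: place 66 kg, 134 kg left
truck 2: place 81 kg, 53 kg left
truck 3: place 85 kg, 115 kg left
truck 3: place 76 kg, 39 kg left
truck 4: place 67 kg, 133 kg left
truck 4: place 85 kg, 48 kg left
Final trucks: [86,73] [66,81] [85,76] [67,85].

4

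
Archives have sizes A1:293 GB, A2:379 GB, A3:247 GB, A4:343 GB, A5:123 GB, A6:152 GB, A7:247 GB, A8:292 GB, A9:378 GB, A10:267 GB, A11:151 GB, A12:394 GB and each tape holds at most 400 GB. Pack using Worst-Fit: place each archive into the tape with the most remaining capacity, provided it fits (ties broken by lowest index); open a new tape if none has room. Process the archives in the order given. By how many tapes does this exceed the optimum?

1

Worst-Fit: [293] [379] [247,123] [343] [152,247] [292] [378] [267] [151] [394] → 10 tapes.
Total size 3266 GB; any packing needs at least ⌈3266/400⌉ = 9 tapes.
An optimal packing achieves that bound: [394] [379] [378] [343] [293] [292] [267,123] [247,152] [247,151] → 9 tapes.
Excess: 10 − 9 = 1.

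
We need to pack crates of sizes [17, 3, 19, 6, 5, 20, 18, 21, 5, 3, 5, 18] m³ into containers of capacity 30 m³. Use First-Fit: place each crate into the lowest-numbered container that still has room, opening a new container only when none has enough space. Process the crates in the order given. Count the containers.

container 1: place 17 m³, 13 m³ left
container 1: place 3 m³, 10 m³ left
container 2: place 19 m³, 11 m³ left
container 1: place 6 m³, 4 m³ left
container 2: place 5 m³, 6 m³ left
container 3: place 20 m³, 10 m³ left
container 4: place 18 m³, 12 m³ left
container 5: place 21 m³, 9 m³ left
container 2: place 5 m³, 1 m³ left
container 1: place 3 m³, 1 m³ left
container 3: place 5 m³, 5 m³ left
container 6: place 18 m³, 12 m³ left

6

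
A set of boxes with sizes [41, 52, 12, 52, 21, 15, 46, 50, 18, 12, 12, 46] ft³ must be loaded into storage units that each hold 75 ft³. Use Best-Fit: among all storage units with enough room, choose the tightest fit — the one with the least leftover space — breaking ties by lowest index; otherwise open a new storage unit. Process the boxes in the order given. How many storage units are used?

Put 41 ft³ in storage unit 1; 34 ft³ remain.
Put 52 ft³ in storage unit 2; 23 ft³ remain.
Put 12 ft³ in storage unit 2; 11 ft³ remain.
Put 52 ft³ in storage unit 3; 23 ft³ remain.
Put 21 ft³ in storage unit 3; 2 ft³ remain.
Put 15 ft³ in storage unit 1; 19 ft³ remain.
Put 46 ft³ in storage unit 4; 29 ft³ remain.
Put 50 ft³ in storage unit 5; 25 ft³ remain.
Put 18 ft³ in storage unit 1; 1 ft³ remain.
Put 12 ft³ in storage unit 5; 13 ft³ remain.
Put 12 ft³ in storage unit 5; 1 ft³ remain.
Put 46 ft³ in storage unit 6; 29 ft³ remain.
Final storage units: [41,15,18] [52,12] [52,21] [46] [50,12,12] [46].

6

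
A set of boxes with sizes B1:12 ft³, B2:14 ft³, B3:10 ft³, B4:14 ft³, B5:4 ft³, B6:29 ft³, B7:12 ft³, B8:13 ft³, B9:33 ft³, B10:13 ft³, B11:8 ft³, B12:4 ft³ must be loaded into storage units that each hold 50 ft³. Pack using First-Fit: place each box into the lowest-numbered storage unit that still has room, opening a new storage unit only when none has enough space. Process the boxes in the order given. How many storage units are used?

4 storage units

storage unit 1: place B1 (12 ft³), 38 ft³ left
storage unit 1: place B2 (14 ft³), 24 ft³ left
storage unit 1: place B3 (10 ft³), 14 ft³ left
storage unit 1: place B4 (14 ft³), 0 ft³ left
storage unit 2: place B5 (4 ft³), 46 ft³ left
storage unit 2: place B6 (29 ft³), 17 ft³ left
storage unit 2: place B7 (12 ft³), 5 ft³ left
storage unit 3: place B8 (13 ft³), 37 ft³ left
storage unit 3: place B9 (33 ft³), 4 ft³ left
storage unit 4: place B10 (13 ft³), 37 ft³ left
storage unit 4: place B11 (8 ft³), 29 ft³ left
storage unit 2: place B12 (4 ft³), 1 ft³ left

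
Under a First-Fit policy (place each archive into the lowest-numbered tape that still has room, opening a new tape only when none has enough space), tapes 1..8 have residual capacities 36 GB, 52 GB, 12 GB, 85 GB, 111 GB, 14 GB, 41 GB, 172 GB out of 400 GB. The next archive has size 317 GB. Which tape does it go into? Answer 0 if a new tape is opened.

No tape has ≥ 317 GB free, so a new tape is opened.

0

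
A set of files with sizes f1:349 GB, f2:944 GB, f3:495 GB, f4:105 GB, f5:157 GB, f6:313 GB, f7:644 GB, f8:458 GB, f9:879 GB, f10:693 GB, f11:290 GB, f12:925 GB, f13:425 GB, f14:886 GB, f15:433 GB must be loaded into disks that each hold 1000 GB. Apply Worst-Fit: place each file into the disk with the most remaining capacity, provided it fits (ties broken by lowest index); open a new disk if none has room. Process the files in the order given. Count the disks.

f1 (349 GB) → disk 1 (remaining 651 GB)
f2 (944 GB) → disk 2 (remaining 56 GB)
f3 (495 GB) → disk 1 (remaining 156 GB)
f4 (105 GB) → disk 1 (remaining 51 GB)
f5 (157 GB) → disk 3 (remaining 843 GB)
f6 (313 GB) → disk 3 (remaining 530 GB)
f7 (644 GB) → disk 4 (remaining 356 GB)
f8 (458 GB) → disk 3 (remaining 72 GB)
f9 (879 GB) → disk 5 (remaining 121 GB)
f10 (693 GB) → disk 6 (remaining 307 GB)
f11 (290 GB) → disk 4 (remaining 66 GB)
f12 (925 GB) → disk 7 (remaining 75 GB)
f13 (425 GB) → disk 8 (remaining 575 GB)
f14 (886 GB) → disk 9 (remaining 114 GB)
f15 (433 GB) → disk 8 (remaining 142 GB)
Final disks: [349,495,105] [944] [157,313,458] [644,290] [879] [693] [925] [425,433] [886].

9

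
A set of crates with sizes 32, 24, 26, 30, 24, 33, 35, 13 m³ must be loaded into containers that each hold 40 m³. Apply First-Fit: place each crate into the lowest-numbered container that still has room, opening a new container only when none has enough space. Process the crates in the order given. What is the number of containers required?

7 containers

Put 32 m³ in container 1; 8 m³ remain.
Put 24 m³ in container 2; 16 m³ remain.
Put 26 m³ in container 3; 14 m³ remain.
Put 30 m³ in container 4; 10 m³ remain.
Put 24 m³ in container 5; 16 m³ remain.
Put 33 m³ in container 6; 7 m³ remain.
Put 35 m³ in container 7; 5 m³ remain.
Put 13 m³ in container 2; 3 m³ remain.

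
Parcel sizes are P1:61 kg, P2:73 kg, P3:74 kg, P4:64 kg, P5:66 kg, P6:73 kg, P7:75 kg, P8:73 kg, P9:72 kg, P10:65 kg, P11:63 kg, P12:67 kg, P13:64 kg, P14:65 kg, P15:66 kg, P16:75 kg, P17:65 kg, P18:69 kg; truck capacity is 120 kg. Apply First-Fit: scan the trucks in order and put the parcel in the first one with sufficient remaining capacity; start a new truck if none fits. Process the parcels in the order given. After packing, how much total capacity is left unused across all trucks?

930

Put P1 (61 kg) in truck 1; 59 kg remain.
Put P2 (73 kg) in truck 2; 47 kg remain.
Put P3 (74 kg) in truck 3; 46 kg remain.
Put P4 (64 kg) in truck 4; 56 kg remain.
Put P5 (66 kg) in truck 5; 54 kg remain.
Put P6 (73 kg) in truck 6; 47 kg remain.
Put P7 (75 kg) in truck 7; 45 kg remain.
Put P8 (73 kg) in truck 8; 47 kg remain.
Put P9 (72 kg) in truck 9; 48 kg remain.
Put P10 (65 kg) in truck 10; 55 kg remain.
Put P11 (63 kg) in truck 11; 57 kg remain.
Put P12 (67 kg) in truck 12; 53 kg remain.
Put P13 (64 kg) in truck 13; 56 kg remain.
Put P14 (65 kg) in truck 14; 55 kg remain.
Put P15 (66 kg) in truck 15; 54 kg remain.
Put P16 (75 kg) in truck 16; 45 kg remain.
Put P17 (65 kg) in truck 17; 55 kg remain.
Put P18 (69 kg) in truck 18; 51 kg remain.
18 trucks × 120 kg = 2160 kg; used 1230 kg; unused 930 kg.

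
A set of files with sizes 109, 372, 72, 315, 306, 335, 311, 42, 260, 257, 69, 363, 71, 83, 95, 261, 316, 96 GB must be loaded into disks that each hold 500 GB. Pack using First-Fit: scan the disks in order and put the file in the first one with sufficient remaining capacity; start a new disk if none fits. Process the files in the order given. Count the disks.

109 GB → disk 1 (remaining 391 GB)
372 GB → disk 1 (remaining 19 GB)
72 GB → disk 2 (remaining 428 GB)
315 GB → disk 2 (remaining 113 GB)
306 GB → disk 3 (remaining 194 GB)
335 GB → disk 4 (remaining 165 GB)
311 GB → disk 5 (remaining 189 GB)
42 GB → disk 2 (remaining 71 GB)
260 GB → disk 6 (remaining 240 GB)
257 GB → disk 7 (remaining 243 GB)
69 GB → disk 2 (remaining 2 GB)
363 GB → disk 8 (remaining 137 GB)
71 GB → disk 3 (remaining 123 GB)
83 GB → disk 3 (remaining 40 GB)
95 GB → disk 4 (remaining 70 GB)
261 GB → disk 9 (remaining 239 GB)
316 GB → disk 10 (remaining 184 GB)
96 GB → disk 5 (remaining 93 GB)
Final disks: [109,372] [72,315,42,69] [306,71,83] [335,95] [311,96] [260] [257] [363] [261] [316].

10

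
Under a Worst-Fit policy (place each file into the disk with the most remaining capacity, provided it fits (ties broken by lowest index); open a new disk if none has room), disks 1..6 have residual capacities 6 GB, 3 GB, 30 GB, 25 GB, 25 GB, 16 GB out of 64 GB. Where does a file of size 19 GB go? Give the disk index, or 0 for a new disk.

Disks with room: disk 3 (30 GB), disk 4 (25 GB), disk 5 (25 GB).
Most room is disk 3 with 30 GB free.

3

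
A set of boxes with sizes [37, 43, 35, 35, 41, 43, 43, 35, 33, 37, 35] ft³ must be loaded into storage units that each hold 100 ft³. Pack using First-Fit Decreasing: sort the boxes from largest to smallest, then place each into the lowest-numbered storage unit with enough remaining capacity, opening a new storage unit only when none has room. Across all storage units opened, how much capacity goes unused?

Sorted descending: 43, 43, 43, 41, 37, 37, 35, 35, 35, 35, 33.
43 ft³ → storage unit 1 (remaining 57 ft³)
43 ft³ → storage unit 1 (remaining 14 ft³)
43 ft³ → storage unit 2 (remaining 57 ft³)
41 ft³ → storage unit 2 (remaining 16 ft³)
37 ft³ → storage unit 3 (remaining 63 ft³)
37 ft³ → storage unit 3 (remaining 26 ft³)
35 ft³ → storage unit 4 (remaining 65 ft³)
35 ft³ → storage unit 4 (remaining 30 ft³)
35 ft³ → storage unit 5 (remaining 65 ft³)
35 ft³ → storage unit 5 (remaining 30 ft³)
33 ft³ → storage unit 6 (remaining 67 ft³)
6 storage units × 100 ft³ = 600 ft³; used 417 ft³; unused 183 ft³.

183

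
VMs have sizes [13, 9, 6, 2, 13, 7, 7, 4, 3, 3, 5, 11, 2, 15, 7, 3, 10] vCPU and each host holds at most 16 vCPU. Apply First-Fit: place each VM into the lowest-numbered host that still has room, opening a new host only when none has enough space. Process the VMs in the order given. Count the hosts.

9

Put 13 vCPU in host 1; 3 vCPU remain.
Put 9 vCPU in host 2; 7 vCPU remain.
Put 6 vCPU in host 2; 1 vCPU remain.
Put 2 vCPU in host 1; 1 vCPU remain.
Put 13 vCPU in host 3; 3 vCPU remain.
Put 7 vCPU in host 4; 9 vCPU remain.
Put 7 vCPU in host 4; 2 vCPU remain.
Put 4 vCPU in host 5; 12 vCPU remain.
Put 3 vCPU in host 3; 0 vCPU remain.
Put 3 vCPU in host 5; 9 vCPU remain.
Put 5 vCPU in host 5; 4 vCPU remain.
Put 11 vCPU in host 6; 5 vCPU remain.
Put 2 vCPU in host 4; 0 vCPU remain.
Put 15 vCPU in host 7; 1 vCPU remain.
Put 7 vCPU in host 8; 9 vCPU remain.
Put 3 vCPU in host 5; 1 vCPU remain.
Put 10 vCPU in host 9; 6 vCPU remain.
Final hosts: [13,2] [9,6] [13,3] [7,7,2] [4,3,5,3] [11] [15] [7] [10].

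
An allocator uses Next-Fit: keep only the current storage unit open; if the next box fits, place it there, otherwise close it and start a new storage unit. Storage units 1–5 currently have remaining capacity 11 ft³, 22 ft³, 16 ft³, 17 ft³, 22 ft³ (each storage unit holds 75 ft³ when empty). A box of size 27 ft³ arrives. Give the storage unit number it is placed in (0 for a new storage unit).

Next-Fit only looks at storage unit 5, which has 22 ft³ free.
27 ft³ does not fit, so a new storage unit is opened.

0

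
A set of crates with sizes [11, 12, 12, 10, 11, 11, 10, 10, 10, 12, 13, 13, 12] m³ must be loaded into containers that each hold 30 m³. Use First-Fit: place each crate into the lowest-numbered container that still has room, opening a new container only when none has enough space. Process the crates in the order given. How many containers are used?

6

11 m³ → container 1 (remaining 19 m³)
12 m³ → container 1 (remaining 7 m³)
12 m³ → container 2 (remaining 18 m³)
10 m³ → container 2 (remaining 8 m³)
11 m³ → container 3 (remaining 19 m³)
11 m³ → container 3 (remaining 8 m³)
10 m³ → container 4 (remaining 20 m³)
10 m³ → container 4 (remaining 10 m³)
10 m³ → container 4 (remaining 0 m³)
12 m³ → container 5 (remaining 18 m³)
13 m³ → container 5 (remaining 5 m³)
13 m³ → container 6 (remaining 17 m³)
12 m³ → container 6 (remaining 5 m³)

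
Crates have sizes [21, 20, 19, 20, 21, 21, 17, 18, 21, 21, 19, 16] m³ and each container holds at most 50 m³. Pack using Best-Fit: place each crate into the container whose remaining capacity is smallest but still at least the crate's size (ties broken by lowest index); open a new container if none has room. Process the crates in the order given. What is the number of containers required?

Put 21 m³ in container 1; 29 m³ remain.
Put 20 m³ in container 1; 9 m³ remain.
Put 19 m³ in container 2; 31 m³ remain.
Put 20 m³ in container 2; 11 m³ remain.
Put 21 m³ in container 3; 29 m³ remain.
Put 21 m³ in container 3; 8 m³ remain.
Put 17 m³ in container 4; 33 m³ remain.
Put 18 m³ in container 4; 15 m³ remain.
Put 21 m³ in container 5; 29 m³ remain.
Put 21 m³ in container 5; 8 m³ remain.
Put 19 m³ in container 6; 31 m³ remain.
Put 16 m³ in container 6; 15 m³ remain.

6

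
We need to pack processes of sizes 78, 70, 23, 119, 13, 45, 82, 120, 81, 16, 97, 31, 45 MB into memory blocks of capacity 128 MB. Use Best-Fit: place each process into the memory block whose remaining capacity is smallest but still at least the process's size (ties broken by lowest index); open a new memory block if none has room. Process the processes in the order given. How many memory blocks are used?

Put 78 MB in memory block 1; 50 MB remain.
Put 70 MB in memory block 2; 58 MB remain.
Put 23 MB in memory block 1; 27 MB remain.
Put 119 MB in memory block 3; 9 MB remain.
Put 13 MB in memory block 1; 14 MB remain.
Put 45 MB in memory block 2; 13 MB remain.
Put 82 MB in memory block 4; 46 MB remain.
Put 120 MB in memory block 5; 8 MB remain.
Put 81 MB in memory block 6; 47 MB remain.
Put 16 MB in memory block 4; 30 MB remain.
Put 97 MB in memory block 7; 31 MB remain.
Put 31 MB in memory block 7; 0 MB remain.
Put 45 MB in memory block 6; 2 MB remain.
Final memory blocks: [78,23,13] [70,45] [119] [82,16] [120] [81,45] [97,31].

7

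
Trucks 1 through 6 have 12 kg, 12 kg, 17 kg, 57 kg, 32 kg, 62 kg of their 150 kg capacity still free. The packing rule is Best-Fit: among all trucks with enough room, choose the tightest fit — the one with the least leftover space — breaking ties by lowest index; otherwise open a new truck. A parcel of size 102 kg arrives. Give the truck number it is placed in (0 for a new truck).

No truck has ≥ 102 kg free, so a new truck is opened.

0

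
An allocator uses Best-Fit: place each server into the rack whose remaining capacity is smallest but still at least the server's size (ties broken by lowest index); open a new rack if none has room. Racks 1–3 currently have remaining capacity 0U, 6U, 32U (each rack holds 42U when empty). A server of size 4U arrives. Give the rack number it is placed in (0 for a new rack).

2

Racks with room: rack 2 (6U), rack 3 (32U).
Tightest fit is rack 2 with 6U free.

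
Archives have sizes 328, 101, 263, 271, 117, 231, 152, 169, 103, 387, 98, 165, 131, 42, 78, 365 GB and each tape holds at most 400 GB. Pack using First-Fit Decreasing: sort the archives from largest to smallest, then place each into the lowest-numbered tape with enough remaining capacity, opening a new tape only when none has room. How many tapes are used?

Sorted descending: 387, 365, 328, 271, 263, 231, 169, 165, 152, 131, 117, 103, 101, 98, 78, 42.
tape 1: place 387 GB, 13 GB left
tape 2: place 365 GB, 35 GB left
tape 3: place 328 GB, 72 GB left
tape 4: place 271 GB, 129 GB left
tape 5: place 263 GB, 137 GB left
tape 6: place 231 GB, 169 GB left
tape 6: place 169 GB, 0 GB left
tape 7: place 165 GB, 235 GB left
tape 7: place 152 GB, 83 GB left
tape 5: place 131 GB, 6 GB left
tape 4: place 117 GB, 12 GB left
tape 8: place 103 GB, 297 GB left
tape 8: place 101 GB, 196 GB left
tape 8: place 98 GB, 98 GB left
tape 7: place 78 GB, 5 GB left
tape 3: place 42 GB, 30 GB left

8 tapes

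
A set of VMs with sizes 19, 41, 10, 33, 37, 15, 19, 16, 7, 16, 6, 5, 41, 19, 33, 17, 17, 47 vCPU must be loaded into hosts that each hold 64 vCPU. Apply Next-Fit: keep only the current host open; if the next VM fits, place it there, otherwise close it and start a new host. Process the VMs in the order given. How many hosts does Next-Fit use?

8 hosts

Put 19 vCPU in host 1; 45 vCPU remain.
Put 41 vCPU in host 1; 4 vCPU remain.
Put 10 vCPU in host 2; 54 vCPU remain.
Put 33 vCPU in host 2; 21 vCPU remain.
Put 37 vCPU in host 3; 27 vCPU remain.
Put 15 vCPU in host 3; 12 vCPU remain.
Put 19 vCPU in host 4; 45 vCPU remain.
Put 16 vCPU in host 4; 29 vCPU remain.
Put 7 vCPU in host 4; 22 vCPU remain.
Put 16 vCPU in host 4; 6 vCPU remain.
Put 6 vCPU in host 4; 0 vCPU remain.
Put 5 vCPU in host 5; 59 vCPU remain.
Put 41 vCPU in host 5; 18 vCPU remain.
Put 19 vCPU in host 6; 45 vCPU remain.
Put 33 vCPU in host 6; 12 vCPU remain.
Put 17 vCPU in host 7; 47 vCPU remain.
Put 17 vCPU in host 7; 30 vCPU remain.
Put 47 vCPU in host 8; 17 vCPU remain.
Final hosts: [19,41] [10,33] [37,15] [19,16,7,16,6] [5,41] [19,33] [17,17] [47].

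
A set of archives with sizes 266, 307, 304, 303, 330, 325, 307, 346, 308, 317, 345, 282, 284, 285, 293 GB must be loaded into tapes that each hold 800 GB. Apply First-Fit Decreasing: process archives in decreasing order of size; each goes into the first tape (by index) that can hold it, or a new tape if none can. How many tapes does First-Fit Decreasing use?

8 tapes

Sorted descending: 346, 345, 330, 325, 317, 308, 307, 307, 304, 303, 293, 285, 284, 282, 266.
346 GB → tape 1 (remaining 454 GB)
345 GB → tape 1 (remaining 109 GB)
330 GB → tape 2 (remaining 470 GB)
325 GB → tape 2 (remaining 145 GB)
317 GB → tape 3 (remaining 483 GB)
308 GB → tape 3 (remaining 175 GB)
307 GB → tape 4 (remaining 493 GB)
307 GB → tape 4 (remaining 186 GB)
304 GB → tape 5 (remaining 496 GB)
303 GB → tape 5 (remaining 193 GB)
293 GB → tape 6 (remaining 507 GB)
285 GB → tape 6 (remaining 222 GB)
284 GB → tape 7 (remaining 516 GB)
282 GB → tape 7 (remaining 234 GB)
266 GB → tape 8 (remaining 534 GB)
Final tapes: [346,345] [330,325] [317,308] [307,307] [304,303] [293,285] [284,282] [266].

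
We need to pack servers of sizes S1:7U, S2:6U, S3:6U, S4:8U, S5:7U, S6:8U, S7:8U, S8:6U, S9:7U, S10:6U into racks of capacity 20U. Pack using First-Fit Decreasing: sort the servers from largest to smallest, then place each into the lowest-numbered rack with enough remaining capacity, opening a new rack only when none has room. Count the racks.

Sorted descending: 8, 8, 8, 7, 7, 7, 6, 6, 6, 6.
rack 1: place 8U, 12U left
rack 1: place 8U, 4U left
rack 2: place 8U, 12U left
rack 2: place 7U, 5U left
rack 3: place 7U, 13U left
rack 3: place 7U, 6U left
rack 3: place 6U, 0U left
rack 4: place 6U, 14U left
rack 4: place 6U, 8U left
rack 4: place 6U, 2U left
Final racks: [8,8] [8,7] [7,7,6] [6,6,6].

4 racks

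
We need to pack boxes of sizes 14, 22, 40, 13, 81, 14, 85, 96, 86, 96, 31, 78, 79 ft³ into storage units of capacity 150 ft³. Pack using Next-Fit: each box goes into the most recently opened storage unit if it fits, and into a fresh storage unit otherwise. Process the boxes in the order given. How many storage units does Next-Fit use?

14 ft³ → storage unit 1 (remaining 136 ft³)
22 ft³ → storage unit 1 (remaining 114 ft³)
40 ft³ → storage unit 1 (remaining 74 ft³)
13 ft³ → storage unit 1 (remaining 61 ft³)
81 ft³ → storage unit 2 (remaining 69 ft³)
14 ft³ → storage unit 2 (remaining 55 ft³)
85 ft³ → storage unit 3 (remaining 65 ft³)
96 ft³ → storage unit 4 (remaining 54 ft³)
86 ft³ → storage unit 5 (remaining 64 ft³)
96 ft³ → storage unit 6 (remaining 54 ft³)
31 ft³ → storage unit 6 (remaining 23 ft³)
78 ft³ → storage unit 7 (remaining 72 ft³)
79 ft³ → storage unit 8 (remaining 71 ft³)
Final storage units: [14,22,40,13] [81,14] [85] [96] [86] [96,31] [78] [79].

8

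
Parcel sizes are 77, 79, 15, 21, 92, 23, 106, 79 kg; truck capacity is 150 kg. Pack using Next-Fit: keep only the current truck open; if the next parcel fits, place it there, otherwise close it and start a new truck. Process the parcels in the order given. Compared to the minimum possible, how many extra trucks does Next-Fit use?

Next-Fit: [77] [79,15,21] [92,23] [106] [79] → 5 trucks.
5 parcels exceed 75 kg (half the capacity), and no two of those can share a truck, so at least 5 trucks are needed.
So 5 is already optimal.

0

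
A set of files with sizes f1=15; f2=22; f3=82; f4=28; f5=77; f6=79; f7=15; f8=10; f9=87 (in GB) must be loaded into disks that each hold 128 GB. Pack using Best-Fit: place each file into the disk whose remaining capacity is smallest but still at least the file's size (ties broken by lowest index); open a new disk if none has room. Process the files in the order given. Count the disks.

4 disks

disk 1: place f1 (15 GB), 113 GB left
disk 1: place f2 (22 GB), 91 GB left
disk 1: place f3 (82 GB), 9 GB left
disk 2: place f4 (28 GB), 100 GB left
disk 2: place f5 (77 GB), 23 GB left
disk 3: place f6 (79 GB), 49 GB left
disk 2: place f7 (15 GB), 8 GB left
disk 3: place f8 (10 GB), 39 GB left
disk 4: place f9 (87 GB), 41 GB left
Final disks: [15,22,82] [28,77,15] [79,10] [87].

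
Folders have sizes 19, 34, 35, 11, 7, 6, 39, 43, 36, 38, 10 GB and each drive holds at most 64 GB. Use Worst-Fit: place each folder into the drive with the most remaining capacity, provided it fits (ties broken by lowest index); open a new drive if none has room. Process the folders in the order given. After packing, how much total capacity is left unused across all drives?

106

drive 1: place 19 GB, 45 GB left
drive 1: place 34 GB, 11 GB left
drive 2: place 35 GB, 29 GB left
drive 2: place 11 GB, 18 GB left
drive 2: place 7 GB, 11 GB left
drive 1: place 6 GB, 5 GB left
drive 3: place 39 GB, 25 GB left
drive 4: place 43 GB, 21 GB left
drive 5: place 36 GB, 28 GB left
drive 6: place 38 GB, 26 GB left
drive 5: place 10 GB, 18 GB left
6 drives × 64 GB = 384 GB; used 278 GB; unused 106 GB.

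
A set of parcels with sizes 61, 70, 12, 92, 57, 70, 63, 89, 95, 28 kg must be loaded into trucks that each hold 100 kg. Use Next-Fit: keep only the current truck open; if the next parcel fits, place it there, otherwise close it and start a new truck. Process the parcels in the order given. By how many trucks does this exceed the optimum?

1

Next-Fit: [61] [70,12] [92] [57] [70] [63] [89] [95] [28] → 9 trucks.
8 parcels exceed 50 kg (half the capacity), and no two of those can share a truck, so at least 8 trucks are needed.
An optimal packing achieves that bound: [95] [92] [89] [70,28] [70,12] [63] [61] [57] → 8 trucks.
Excess: 9 − 8 = 1.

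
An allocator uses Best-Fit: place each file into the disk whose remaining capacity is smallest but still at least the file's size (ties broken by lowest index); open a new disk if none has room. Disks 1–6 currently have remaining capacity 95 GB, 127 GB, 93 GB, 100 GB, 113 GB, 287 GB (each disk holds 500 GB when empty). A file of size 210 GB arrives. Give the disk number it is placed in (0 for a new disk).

Disks with room: disk 6 (287 GB).
Tightest fit is disk 6 with 287 GB free.

6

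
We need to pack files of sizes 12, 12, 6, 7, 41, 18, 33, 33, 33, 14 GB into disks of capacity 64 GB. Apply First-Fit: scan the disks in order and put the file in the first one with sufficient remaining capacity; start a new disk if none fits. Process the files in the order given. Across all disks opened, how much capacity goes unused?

Put 12 GB in disk 1; 52 GB remain.
Put 12 GB in disk 1; 40 GB remain.
Put 6 GB in disk 1; 34 GB remain.
Put 7 GB in disk 1; 27 GB remain.
Put 41 GB in disk 2; 23 GB remain.
Put 18 GB in disk 1; 9 GB remain.
Put 33 GB in disk 3; 31 GB remain.
Put 33 GB in disk 4; 31 GB remain.
Put 33 GB in disk 5; 31 GB remain.
Put 14 GB in disk 2; 9 GB remain.
5 disks × 64 GB = 320 GB; used 209 GB; unused 111 GB.

111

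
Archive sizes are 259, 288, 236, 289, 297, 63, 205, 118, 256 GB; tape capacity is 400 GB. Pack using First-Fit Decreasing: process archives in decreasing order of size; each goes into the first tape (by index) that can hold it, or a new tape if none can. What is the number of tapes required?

Sorted descending: 297, 289, 288, 259, 256, 236, 205, 118, 63.
tape 1: place 297 GB, 103 GB left
tape 2: place 289 GB, 111 GB left
tape 3: place 288 GB, 112 GB left
tape 4: place 259 GB, 141 GB left
tape 5: place 256 GB, 144 GB left
tape 6: place 236 GB, 164 GB left
tape 7: place 205 GB, 195 GB left
tape 4: place 118 GB, 23 GB left
tape 1: place 63 GB, 40 GB left
Final tapes: [297,63] [289] [288] [259,118] [256] [236] [205].

7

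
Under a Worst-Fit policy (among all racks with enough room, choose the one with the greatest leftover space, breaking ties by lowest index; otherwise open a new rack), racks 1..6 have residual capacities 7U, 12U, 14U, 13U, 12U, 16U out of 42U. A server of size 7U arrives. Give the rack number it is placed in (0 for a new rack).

Racks with room: rack 1 (7U), rack 2 (12U), rack 3 (14U), rack 4 (13U), rack 5 (12U), rack 6 (16U).
Most room is rack 6 with 16U free.

6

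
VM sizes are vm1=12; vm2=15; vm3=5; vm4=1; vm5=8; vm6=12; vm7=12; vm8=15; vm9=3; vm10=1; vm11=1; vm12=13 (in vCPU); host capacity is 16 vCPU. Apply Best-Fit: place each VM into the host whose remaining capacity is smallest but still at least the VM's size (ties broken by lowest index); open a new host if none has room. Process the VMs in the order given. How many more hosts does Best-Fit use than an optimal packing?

0

Best-Fit: [12,1] [15,1] [5,8,3] [12] [12] [15,1] [13] → 7 hosts.
Total size 98 vCPU; any packing needs at least ⌈98/16⌉ = 7 hosts.
So 7 is already optimal.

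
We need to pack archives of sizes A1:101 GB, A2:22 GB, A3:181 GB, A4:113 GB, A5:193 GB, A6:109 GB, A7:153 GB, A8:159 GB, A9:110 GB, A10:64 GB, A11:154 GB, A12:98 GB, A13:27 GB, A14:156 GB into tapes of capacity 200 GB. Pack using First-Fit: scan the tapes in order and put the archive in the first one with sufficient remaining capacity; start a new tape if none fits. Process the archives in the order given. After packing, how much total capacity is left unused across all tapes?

A1 (101 GB) → tape 1 (remaining 99 GB)
A2 (22 GB) → tape 1 (remaining 77 GB)
A3 (181 GB) → tape 2 (remaining 19 GB)
A4 (113 GB) → tape 3 (remaining 87 GB)
A5 (193 GB) → tape 4 (remaining 7 GB)
A6 (109 GB) → tape 5 (remaining 91 GB)
A7 (153 GB) → tape 6 (remaining 47 GB)
A8 (159 GB) → tape 7 (remaining 41 GB)
A9 (110 GB) → tape 8 (remaining 90 GB)
A10 (64 GB) → tape 1 (remaining 13 GB)
A11 (154 GB) → tape 9 (remaining 46 GB)
A12 (98 GB) → tape 10 (remaining 102 GB)
A13 (27 GB) → tape 3 (remaining 60 GB)
A14 (156 GB) → tape 11 (remaining 44 GB)
11 tapes × 200 GB = 2200 GB; used 1640 GB; unused 560 GB.

560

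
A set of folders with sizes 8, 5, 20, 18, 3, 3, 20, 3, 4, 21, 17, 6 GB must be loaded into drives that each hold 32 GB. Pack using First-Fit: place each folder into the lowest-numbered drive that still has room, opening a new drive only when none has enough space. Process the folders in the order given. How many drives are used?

8 GB → drive 1 (remaining 24 GB)
5 GB → drive 1 (remaining 19 GB)
20 GB → drive 2 (remaining 12 GB)
18 GB → drive 1 (remaining 1 GB)
3 GB → drive 2 (remaining 9 GB)
3 GB → drive 2 (remaining 6 GB)
20 GB → drive 3 (remaining 12 GB)
3 GB → drive 2 (remaining 3 GB)
4 GB → drive 3 (remaining 8 GB)
21 GB → drive 4 (remaining 11 GB)
17 GB → drive 5 (remaining 15 GB)
6 GB → drive 3 (remaining 2 GB)
Final drives: [8,5,18] [20,3,3,3] [20,4,6] [21] [17].

5 drives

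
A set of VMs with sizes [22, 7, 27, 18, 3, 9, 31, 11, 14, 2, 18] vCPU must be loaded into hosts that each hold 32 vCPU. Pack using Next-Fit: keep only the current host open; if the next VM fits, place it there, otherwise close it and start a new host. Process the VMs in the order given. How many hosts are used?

host 1: place 22 vCPU, 10 vCPU left
host 1: place 7 vCPU, 3 vCPU left
host 2: place 27 vCPU, 5 vCPU left
host 3: place 18 vCPU, 14 vCPU left
host 3: place 3 vCPU, 11 vCPU left
host 3: place 9 vCPU, 2 vCPU left
host 4: place 31 vCPU, 1 vCPU left
host 5: place 11 vCPU, 21 vCPU left
host 5: place 14 vCPU, 7 vCPU left
host 5: place 2 vCPU, 5 vCPU left
host 6: place 18 vCPU, 14 vCPU left
Final hosts: [22,7] [27] [18,3,9] [31] [11,14,2] [18].

6 hosts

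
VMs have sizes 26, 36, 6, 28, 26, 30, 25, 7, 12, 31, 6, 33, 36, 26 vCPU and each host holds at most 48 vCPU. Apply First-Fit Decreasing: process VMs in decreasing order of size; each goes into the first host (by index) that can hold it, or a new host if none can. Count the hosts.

10

Sorted descending: 36, 36, 33, 31, 30, 28, 26, 26, 26, 25, 12, 7, 6, 6.
36 vCPU → host 1 (remaining 12 vCPU)
36 vCPU → host 2 (remaining 12 vCPU)
33 vCPU → host 3 (remaining 15 vCPU)
31 vCPU → host 4 (remaining 17 vCPU)
30 vCPU → host 5 (remaining 18 vCPU)
28 vCPU → host 6 (remaining 20 vCPU)
26 vCPU → host 7 (remaining 22 vCPU)
26 vCPU → host 8 (remaining 22 vCPU)
26 vCPU → host 9 (remaining 22 vCPU)
25 vCPU → host 10 (remaining 23 vCPU)
12 vCPU → host 1 (remaining 0 vCPU)
7 vCPU → host 2 (remaining 5 vCPU)
6 vCPU → host 3 (remaining 9 vCPU)
6 vCPU → host 3 (remaining 3 vCPU)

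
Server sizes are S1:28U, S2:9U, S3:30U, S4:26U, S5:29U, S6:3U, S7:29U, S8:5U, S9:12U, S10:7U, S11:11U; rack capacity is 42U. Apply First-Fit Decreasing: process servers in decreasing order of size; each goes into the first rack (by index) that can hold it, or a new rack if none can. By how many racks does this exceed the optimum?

0

First-Fit Decreasing: [30,12] [29,11] [29,9,3] [28,7,5] [26] → 5 racks.
Total size 189U; any packing needs at least ⌈189/42⌉ = 5 racks.
So 5 is already optimal.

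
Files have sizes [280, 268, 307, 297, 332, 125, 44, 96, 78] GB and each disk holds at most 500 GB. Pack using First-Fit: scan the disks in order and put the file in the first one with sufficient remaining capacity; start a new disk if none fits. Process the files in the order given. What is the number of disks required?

5

280 GB → disk 1 (remaining 220 GB)
268 GB → disk 2 (remaining 232 GB)
307 GB → disk 3 (remaining 193 GB)
297 GB → disk 4 (remaining 203 GB)
332 GB → disk 5 (remaining 168 GB)
125 GB → disk 1 (remaining 95 GB)
44 GB → disk 1 (remaining 51 GB)
96 GB → disk 2 (remaining 136 GB)
78 GB → disk 2 (remaining 58 GB)
Final disks: [280,125,44] [268,96,78] [307] [297] [332].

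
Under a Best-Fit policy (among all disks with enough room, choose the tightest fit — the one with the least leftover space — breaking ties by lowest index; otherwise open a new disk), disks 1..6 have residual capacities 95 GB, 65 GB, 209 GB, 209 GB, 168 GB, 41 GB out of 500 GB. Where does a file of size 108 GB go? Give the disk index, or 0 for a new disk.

5

Disks with room: disk 3 (209 GB), disk 4 (209 GB), disk 5 (168 GB).
Tightest fit is disk 5 with 168 GB free.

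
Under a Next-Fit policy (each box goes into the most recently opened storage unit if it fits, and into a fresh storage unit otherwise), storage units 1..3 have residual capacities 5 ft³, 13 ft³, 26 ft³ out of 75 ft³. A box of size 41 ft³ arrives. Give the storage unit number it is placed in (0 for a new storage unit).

Next-Fit only looks at storage unit 3, which has 26 ft³ free.
41 ft³ does not fit, so a new storage unit is opened.

0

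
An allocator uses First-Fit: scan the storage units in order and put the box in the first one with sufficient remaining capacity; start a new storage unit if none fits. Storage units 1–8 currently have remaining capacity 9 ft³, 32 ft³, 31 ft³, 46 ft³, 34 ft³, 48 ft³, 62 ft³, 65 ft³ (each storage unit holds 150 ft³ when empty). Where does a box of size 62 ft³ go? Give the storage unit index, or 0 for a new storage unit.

Storage units with room: storage unit 7 (62 ft³), storage unit 8 (65 ft³).
The first with room is storage unit 7.

7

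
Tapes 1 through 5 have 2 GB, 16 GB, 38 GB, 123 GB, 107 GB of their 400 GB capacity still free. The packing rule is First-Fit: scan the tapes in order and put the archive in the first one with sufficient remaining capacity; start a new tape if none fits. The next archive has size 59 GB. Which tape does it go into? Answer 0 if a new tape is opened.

4

Tapes with room: tape 4 (123 GB), tape 5 (107 GB).
The first with room is tape 4.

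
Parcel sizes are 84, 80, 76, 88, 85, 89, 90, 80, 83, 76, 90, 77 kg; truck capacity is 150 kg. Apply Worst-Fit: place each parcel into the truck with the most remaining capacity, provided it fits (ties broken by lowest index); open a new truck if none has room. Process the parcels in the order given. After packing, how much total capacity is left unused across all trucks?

802

truck 1: place 84 kg, 66 kg left
truck 2: place 80 kg, 70 kg left
truck 3: place 76 kg, 74 kg left
truck 4: place 88 kg, 62 kg left
truck 5: place 85 kg, 65 kg left
truck 6: place 89 kg, 61 kg left
truck 7: place 90 kg, 60 kg left
truck 8: place 80 kg, 70 kg left
truck 9: place 83 kg, 67 kg left
truck 10: place 76 kg, 74 kg left
truck 11: place 90 kg, 60 kg left
truck 12: place 77 kg, 73 kg left
12 trucks × 150 kg = 1800 kg; used 998 kg; unused 802 kg.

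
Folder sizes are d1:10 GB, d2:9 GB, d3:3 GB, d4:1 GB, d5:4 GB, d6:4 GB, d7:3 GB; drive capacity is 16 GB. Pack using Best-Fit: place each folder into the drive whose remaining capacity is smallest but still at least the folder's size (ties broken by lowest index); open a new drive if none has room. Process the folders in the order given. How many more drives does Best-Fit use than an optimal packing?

0

Best-Fit: [10,3,1] [9,4,3] [4] → 3 drives.
Total size 34 GB; any packing needs at least ⌈34/16⌉ = 3 drives.
So 3 is already optimal.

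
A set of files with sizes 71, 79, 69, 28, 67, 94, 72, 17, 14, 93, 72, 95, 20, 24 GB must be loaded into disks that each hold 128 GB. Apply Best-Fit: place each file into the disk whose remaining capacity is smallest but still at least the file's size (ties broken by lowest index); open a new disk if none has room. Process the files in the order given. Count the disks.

71 GB → disk 1 (remaining 57 GB)
79 GB → disk 2 (remaining 49 GB)
69 GB → disk 3 (remaining 59 GB)
28 GB → disk 2 (remaining 21 GB)
67 GB → disk 4 (remaining 61 GB)
94 GB → disk 5 (remaining 34 GB)
72 GB → disk 6 (remaining 56 GB)
17 GB → disk 2 (remaining 4 GB)
14 GB → disk 5 (remaining 20 GB)
93 GB → disk 7 (remaining 35 GB)
72 GB → disk 8 (remaining 56 GB)
95 GB → disk 9 (remaining 33 GB)
20 GB → disk 5 (remaining 0 GB)
24 GB → disk 9 (remaining 9 GB)
Final disks: [71] [79,28,17] [69] [67] [94,14,20] [72] [93] [72] [95,24].

9 disks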